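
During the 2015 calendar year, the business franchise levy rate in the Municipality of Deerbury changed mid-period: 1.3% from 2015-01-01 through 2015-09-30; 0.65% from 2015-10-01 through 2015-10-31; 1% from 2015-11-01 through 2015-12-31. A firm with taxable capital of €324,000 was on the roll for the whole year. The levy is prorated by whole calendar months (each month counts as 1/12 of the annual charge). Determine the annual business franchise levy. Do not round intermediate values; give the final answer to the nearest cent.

€3,874.50

2015-01-01 to 2015-09-30: 9 months at 1.3% → €324,000 × 1.3% × 9/12 = €3,159.0000
2015-10-01 to 2015-10-31: 1 month at 0.65% → €324,000 × 0.65% × 1/12 = €175.5000
2015-11-01 to 2015-12-31: 2 months at 1% → €324,000 × 1% × 2/12 = €540.0000
Total = €3,874.5000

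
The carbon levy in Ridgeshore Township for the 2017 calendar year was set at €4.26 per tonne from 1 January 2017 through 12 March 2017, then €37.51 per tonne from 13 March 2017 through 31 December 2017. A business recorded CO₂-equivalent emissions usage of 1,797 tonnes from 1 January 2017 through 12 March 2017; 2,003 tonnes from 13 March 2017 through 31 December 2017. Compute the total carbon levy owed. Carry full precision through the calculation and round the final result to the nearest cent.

€82787.75

1 January – 12 March 2017: 1,797 tonnes at €4.26/tonne → €7655.22
13 March – 31 December 2017: 2,003 tonnes at €37.51/tonne → €75132.53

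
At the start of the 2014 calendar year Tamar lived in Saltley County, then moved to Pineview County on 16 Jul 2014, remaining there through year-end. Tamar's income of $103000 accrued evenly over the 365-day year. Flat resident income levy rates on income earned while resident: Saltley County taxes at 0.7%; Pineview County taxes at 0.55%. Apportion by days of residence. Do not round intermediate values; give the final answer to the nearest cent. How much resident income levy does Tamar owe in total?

$649.46

Saltley County, 1 Jan – 15 Jul 2014: 196 days → $103000 × 0.7% × 196/365 = $387.1671
Pineview County, 16 Jul – 31 Dec 2014: 169 days → $103000 × 0.55% × 169/365 = $262.2973
Total = $649.4644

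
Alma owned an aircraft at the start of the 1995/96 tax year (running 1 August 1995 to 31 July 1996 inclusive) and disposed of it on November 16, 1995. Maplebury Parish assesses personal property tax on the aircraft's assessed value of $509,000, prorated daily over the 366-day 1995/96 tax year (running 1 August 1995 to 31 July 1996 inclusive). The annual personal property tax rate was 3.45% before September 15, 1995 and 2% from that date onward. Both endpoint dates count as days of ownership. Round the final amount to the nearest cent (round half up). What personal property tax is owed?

August 1 – September 14, 1995: 45 days at 3.45% → $509,000 × 3.45% × 45/366 = $2,159.0779
September 15 – November 16, 1995: 63 days at 2% → $509,000 × 2% × 63/366 = $1,752.2951
Total = $3,911.3730

$3,911.37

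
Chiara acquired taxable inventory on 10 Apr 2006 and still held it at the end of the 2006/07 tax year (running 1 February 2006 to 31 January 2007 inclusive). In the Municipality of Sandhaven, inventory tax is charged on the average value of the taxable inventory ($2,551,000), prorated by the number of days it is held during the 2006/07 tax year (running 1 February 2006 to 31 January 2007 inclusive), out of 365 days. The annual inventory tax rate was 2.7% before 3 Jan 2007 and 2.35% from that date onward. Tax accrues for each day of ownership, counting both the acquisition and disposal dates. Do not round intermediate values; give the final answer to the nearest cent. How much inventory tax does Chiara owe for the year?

10 Apr 2006 – 2 Jan 2007: 268 days at 2.7% → $2,551,000 × 2.7% × 268/365 = $50,572.7014
3 Jan – 31 Jan 2007: 29 days at 2.35% → $2,551,000 × 2.35% × 29/365 = $4,763.0315
Total = $55,335.7329

$55,335.73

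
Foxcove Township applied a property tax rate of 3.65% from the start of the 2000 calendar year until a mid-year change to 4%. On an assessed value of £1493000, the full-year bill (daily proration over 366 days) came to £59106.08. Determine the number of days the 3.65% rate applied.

43 days

Let d = days at the first rate; then 366 − d days at the second rate.
£1493000 × [3.65%·d + 4%·(366−d)] / 366 = £59106.08
Solving gives d = 43, so the new rate took effect on 13 Feb 2000.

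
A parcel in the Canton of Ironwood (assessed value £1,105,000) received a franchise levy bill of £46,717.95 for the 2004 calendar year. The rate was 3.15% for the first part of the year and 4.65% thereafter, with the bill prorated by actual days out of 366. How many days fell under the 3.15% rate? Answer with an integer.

103 days

Let d = days at the first rate; then 366 − d days at the second rate.
£1,105,000 × [3.15%·d + 4.65%·(366−d)] / 366 = £46,717.95
Solving gives d = 103, so the new rate took effect on 13 Apr 2004.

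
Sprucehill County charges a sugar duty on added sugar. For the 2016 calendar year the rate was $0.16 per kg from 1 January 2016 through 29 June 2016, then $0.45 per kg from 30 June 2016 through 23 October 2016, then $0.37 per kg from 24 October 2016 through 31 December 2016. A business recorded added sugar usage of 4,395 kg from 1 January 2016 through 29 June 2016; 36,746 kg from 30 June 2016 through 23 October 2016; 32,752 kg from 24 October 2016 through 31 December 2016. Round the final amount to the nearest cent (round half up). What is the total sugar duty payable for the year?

$29,357.14

1 January – 29 June 2016: 4,395 kg at $0.16/kg → $703.20
30 June – 23 October 2016: 36,746 kg at $0.45/kg → $16,535.70
24 October – 31 December 2016: 32,752 kg at $0.37/kg → $12,118.24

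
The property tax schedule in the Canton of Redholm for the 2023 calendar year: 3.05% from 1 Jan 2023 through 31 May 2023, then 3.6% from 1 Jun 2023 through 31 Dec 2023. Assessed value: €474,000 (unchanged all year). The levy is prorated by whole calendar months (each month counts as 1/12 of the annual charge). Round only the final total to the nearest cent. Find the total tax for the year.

1 Jan – 31 May 2023: 5 months at 3.05% → €474,000 × 3.05% × 5/12 = €6,023.7500
1 Jun – 31 Dec 2023: 7 months at 3.6% → €474,000 × 3.6% × 7/12 = €9,954.0000
Total = €15,977.7500

€15,977.75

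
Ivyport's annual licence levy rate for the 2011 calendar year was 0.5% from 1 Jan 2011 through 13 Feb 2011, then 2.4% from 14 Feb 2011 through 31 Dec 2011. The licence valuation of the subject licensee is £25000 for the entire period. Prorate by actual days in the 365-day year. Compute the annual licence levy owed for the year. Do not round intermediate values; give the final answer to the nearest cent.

£542.74

1 Jan – 13 Feb 2011: 44 days at 0.5% → £25000 × 0.5% × 44/365 = £15.0685
14 Feb – 31 Dec 2011: 321 days at 2.4% → £25000 × 2.4% × 321/365 = £527.6712
Total = £542.7397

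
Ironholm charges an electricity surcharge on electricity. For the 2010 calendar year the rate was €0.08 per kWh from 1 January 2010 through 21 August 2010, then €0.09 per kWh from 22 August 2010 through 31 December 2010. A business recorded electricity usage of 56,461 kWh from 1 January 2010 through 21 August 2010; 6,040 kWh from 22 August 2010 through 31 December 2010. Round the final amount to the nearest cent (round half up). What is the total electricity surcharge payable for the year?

€5060.48

1 January – 21 August 2010: 56,461 kWh at €0.08/kWh → €4516.88
22 August – 31 December 2010: 6,040 kWh at €0.09/kWh → €543.60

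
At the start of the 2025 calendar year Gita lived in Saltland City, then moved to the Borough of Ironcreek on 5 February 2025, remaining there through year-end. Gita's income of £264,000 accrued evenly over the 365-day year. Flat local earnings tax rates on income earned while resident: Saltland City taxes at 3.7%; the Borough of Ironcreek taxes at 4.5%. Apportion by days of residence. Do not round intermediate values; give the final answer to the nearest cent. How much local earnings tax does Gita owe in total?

£11,677.48

Saltland City, 1 January – 4 February 2025: 35 days → £264,000 × 3.7% × 35/365 = £936.6575
The Borough of Ironcreek, 5 February – 31 December 2025: 330 days → £264,000 × 4.5% × 330/365 = £10,740.8219
Total = £11,677.4795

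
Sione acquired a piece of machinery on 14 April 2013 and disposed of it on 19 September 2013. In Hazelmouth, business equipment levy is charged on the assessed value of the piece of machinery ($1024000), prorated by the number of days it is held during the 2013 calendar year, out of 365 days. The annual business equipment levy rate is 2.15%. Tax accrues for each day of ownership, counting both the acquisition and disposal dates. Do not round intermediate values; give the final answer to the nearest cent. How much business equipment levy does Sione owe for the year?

$9590.53

Days held (14 April – 19 September 2013): 159 out of 365
Tax = $1024000 × 2.15% × 159/365 = $9590.5315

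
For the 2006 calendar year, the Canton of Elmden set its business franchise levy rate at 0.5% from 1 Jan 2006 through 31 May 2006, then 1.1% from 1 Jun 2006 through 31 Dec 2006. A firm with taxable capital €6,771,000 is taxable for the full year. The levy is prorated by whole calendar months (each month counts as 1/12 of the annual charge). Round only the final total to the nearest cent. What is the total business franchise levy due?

€57,553.50

1 Jan – 31 May 2006: 5 months at 0.5% → €6,771,000 × 0.5% × 5/12 = €14,106.2500
1 Jun – 31 Dec 2006: 7 months at 1.1% → €6,771,000 × 1.1% × 7/12 = €43,447.2500
Total = €57,553.5000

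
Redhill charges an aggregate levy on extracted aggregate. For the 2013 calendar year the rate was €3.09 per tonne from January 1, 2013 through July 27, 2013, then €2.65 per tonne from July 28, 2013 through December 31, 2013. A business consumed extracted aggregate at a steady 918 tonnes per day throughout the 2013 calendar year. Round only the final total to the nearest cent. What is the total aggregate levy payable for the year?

€971950.86

January 1 – July 27, 2013: 208 days × 918 tonnes/day = 190,944 tonnes at €3.09/tonne → €590016.96
July 28 – December 31, 2013: 157 days × 918 tonnes/day = 144,126 tonnes at €2.65/tonne → €381933.90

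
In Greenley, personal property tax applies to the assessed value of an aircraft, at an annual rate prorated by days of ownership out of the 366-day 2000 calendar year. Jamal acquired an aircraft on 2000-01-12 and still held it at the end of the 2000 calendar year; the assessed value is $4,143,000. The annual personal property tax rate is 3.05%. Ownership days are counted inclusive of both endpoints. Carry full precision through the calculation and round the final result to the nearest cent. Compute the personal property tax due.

Days held (2000-01-12 to 2000-12-31): 355 out of 366
Tax = $4,143,000 × 3.05% × 355/366 = $122,563.7500

$122,563.75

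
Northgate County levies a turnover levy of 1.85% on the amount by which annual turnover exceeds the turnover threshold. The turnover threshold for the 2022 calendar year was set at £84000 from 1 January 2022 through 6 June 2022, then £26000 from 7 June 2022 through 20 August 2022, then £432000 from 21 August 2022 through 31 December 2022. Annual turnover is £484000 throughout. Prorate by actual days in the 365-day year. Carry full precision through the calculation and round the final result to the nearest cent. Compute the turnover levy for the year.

£5274.58

1 January – 6 June 2022: 157 days, exemption £84000 → (£484000 − £84000) × 1.85% × 157/365 = £3183.0137
7 June – 20 August 2022: 75 days, exemption £26000 → (£484000 − £26000) × 1.85% × 75/365 = £1741.0274
21 August – 31 December 2022: 133 days, exemption £432000 → (£484000 − £432000) × 1.85% × 133/365 = £350.5370
Total = £5274.5781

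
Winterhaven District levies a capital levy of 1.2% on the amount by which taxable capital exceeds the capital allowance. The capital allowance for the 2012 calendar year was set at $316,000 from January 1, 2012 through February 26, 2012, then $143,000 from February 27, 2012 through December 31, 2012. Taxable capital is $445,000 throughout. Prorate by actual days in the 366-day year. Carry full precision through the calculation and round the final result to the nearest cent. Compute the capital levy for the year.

$3,300.69

January 1 – February 26, 2012: 57 days, exemption $316,000 → ($445,000 − $316,000) × 1.2% × 57/366 = $241.0820
February 27 – December 31, 2012: 309 days, exemption $143,000 → ($445,000 − $143,000) × 1.2% × 309/366 = $3,059.6066
Total = $3,300.6885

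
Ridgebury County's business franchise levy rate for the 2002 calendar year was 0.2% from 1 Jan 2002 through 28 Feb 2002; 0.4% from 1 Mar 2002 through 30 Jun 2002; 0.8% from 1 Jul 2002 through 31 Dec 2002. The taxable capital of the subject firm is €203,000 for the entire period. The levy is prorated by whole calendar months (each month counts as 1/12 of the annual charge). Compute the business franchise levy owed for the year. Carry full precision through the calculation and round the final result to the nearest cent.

1 Jan – 28 Feb 2002: 2 months at 0.2% → €203,000 × 0.2% × 2/12 = €67.6667
1 Mar – 30 Jun 2002: 4 months at 0.4% → €203,000 × 0.4% × 4/12 = €270.6667
1 Jul – 31 Dec 2002: 6 months at 0.8% → €203,000 × 0.8% × 6/12 = €812.0000
Total = €1,150.3333

€1,150.33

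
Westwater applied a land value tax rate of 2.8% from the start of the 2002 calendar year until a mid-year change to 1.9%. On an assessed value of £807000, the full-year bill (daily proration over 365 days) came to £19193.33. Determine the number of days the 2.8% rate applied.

Let d = days at the first rate; then 365 − d days at the second rate.
£807000 × [2.8%·d + 1.9%·(365−d)] / 365 = £19193.33
Solving gives d = 194, so the new rate took effect on July 14, 2002.

194 days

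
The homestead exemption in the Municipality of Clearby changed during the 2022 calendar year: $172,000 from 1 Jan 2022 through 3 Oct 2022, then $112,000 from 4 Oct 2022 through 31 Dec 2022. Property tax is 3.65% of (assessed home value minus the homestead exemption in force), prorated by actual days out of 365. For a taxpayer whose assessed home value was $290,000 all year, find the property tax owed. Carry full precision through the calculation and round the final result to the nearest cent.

1 Jan – 3 Oct 2022: 276 days, exemption $172,000 → ($290,000 − $172,000) × 3.65% × 276/365 = $3,256.8000
4 Oct – 31 Dec 2022: 89 days, exemption $112,000 → ($290,000 − $112,000) × 3.65% × 89/365 = $1,584.2000
Total = $4,841.0000

$4,841.00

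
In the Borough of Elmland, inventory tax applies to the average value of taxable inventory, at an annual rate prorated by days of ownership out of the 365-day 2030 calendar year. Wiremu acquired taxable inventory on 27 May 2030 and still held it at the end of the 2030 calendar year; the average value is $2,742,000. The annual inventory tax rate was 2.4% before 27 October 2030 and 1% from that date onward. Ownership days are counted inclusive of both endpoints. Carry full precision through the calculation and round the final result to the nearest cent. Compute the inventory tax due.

$32,543.41

27 May – 26 October 2030: 153 days at 2.4% → $2,742,000 × 2.4% × 153/365 = $27,585.2712
27 October – 31 December 2030: 66 days at 1% → $2,742,000 × 1% × 66/365 = $4,958.1370
Total = $32,543.4082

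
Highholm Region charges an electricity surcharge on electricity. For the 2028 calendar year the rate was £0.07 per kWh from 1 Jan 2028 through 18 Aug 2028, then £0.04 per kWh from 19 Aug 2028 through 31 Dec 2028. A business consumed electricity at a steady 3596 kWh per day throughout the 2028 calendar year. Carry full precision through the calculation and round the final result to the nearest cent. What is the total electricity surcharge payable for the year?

£77565.72

1 Jan – 18 Aug 2028: 231 days × 3596 kWh/day = 830,676 kWh at £0.07/kWh → £58147.32
19 Aug – 31 Dec 2028: 135 days × 3596 kWh/day = 485,460 kWh at £0.04/kWh → £19418.40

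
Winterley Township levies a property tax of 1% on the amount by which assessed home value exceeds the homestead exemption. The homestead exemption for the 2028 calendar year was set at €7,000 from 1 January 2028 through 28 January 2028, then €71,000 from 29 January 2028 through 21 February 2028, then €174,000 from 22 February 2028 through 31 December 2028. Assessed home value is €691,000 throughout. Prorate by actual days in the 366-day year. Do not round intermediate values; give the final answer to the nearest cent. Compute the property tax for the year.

1 January – 28 January 2028: 28 days, exemption €7,000 → (€691,000 − €7,000) × 1% × 28/366 = €523.2787
29 January – 21 February 2028: 24 days, exemption €71,000 → (€691,000 − €71,000) × 1% × 24/366 = €406.5574
22 February – 31 December 2028: 314 days, exemption €174,000 → (€691,000 − €174,000) × 1% × 314/366 = €4,435.4645
Total = €5,365.3005

€5,365.30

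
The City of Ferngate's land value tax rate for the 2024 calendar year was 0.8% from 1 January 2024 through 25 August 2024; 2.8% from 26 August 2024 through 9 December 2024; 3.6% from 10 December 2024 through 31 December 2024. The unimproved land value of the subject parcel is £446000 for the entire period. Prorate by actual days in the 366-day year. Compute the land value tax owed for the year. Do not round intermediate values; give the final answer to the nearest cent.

1 January – 25 August 2024: 238 days at 0.8% → £446000 × 0.8% × 238/366 = £2320.1749
26 August – 9 December 2024: 106 days at 2.8% → £446000 × 2.8% × 106/366 = £3616.7432
10 December – 31 December 2024: 22 days at 3.6% → £446000 × 3.6% × 22/366 = £965.1148
Total = £6902.0328

£6902.03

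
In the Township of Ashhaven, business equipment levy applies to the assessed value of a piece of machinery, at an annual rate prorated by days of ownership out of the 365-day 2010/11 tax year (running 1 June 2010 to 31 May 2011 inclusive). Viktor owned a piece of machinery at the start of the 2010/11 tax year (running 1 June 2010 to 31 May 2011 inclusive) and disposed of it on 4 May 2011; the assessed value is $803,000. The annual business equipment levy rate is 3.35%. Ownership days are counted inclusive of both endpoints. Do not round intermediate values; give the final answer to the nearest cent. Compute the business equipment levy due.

$24,910.60

Days held (1 June 2010 – 4 May 2011): 338 out of 365
Tax = $803,000 × 3.35% × 338/365 = $24,910.6000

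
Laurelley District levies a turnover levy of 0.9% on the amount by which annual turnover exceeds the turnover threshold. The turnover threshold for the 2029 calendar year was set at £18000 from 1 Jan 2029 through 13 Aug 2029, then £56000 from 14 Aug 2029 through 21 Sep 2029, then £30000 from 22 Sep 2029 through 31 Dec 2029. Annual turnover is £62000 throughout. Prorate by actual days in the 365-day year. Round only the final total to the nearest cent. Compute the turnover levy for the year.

£329.57

1 Jan – 13 Aug 2029: 225 days, exemption £18000 → (£62000 − £18000) × 0.9% × 225/365 = £244.1096
14 Aug – 21 Sep 2029: 39 days, exemption £56000 → (£62000 − £56000) × 0.9% × 39/365 = £5.7699
22 Sep – 31 Dec 2029: 101 days, exemption £30000 → (£62000 − £30000) × 0.9% × 101/365 = £79.6932
Total = £329.5726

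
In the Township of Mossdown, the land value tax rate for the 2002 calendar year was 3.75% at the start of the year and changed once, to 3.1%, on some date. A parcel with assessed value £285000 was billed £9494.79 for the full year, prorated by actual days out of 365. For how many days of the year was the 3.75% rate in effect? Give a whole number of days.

130 days

Let d = days at the first rate; then 365 − d days at the second rate.
£285000 × [3.75%·d + 3.1%·(365−d)] / 365 = £9494.79
Solving gives d = 130, so the new rate took effect on 11 May 2002.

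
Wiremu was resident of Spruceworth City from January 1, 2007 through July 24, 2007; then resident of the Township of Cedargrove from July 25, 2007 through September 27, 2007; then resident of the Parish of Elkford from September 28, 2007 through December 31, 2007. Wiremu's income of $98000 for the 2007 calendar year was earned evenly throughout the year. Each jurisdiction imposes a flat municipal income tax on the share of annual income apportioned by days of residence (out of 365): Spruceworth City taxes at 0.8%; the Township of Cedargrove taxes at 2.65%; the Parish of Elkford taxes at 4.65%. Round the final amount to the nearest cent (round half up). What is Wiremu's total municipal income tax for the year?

Spruceworth City, January 1 – July 24, 2007: 205 days → $98000 × 0.8% × 205/365 = $440.3288
The Township of Cedargrove, July 25 – September 27, 2007: 65 days → $98000 × 2.65% × 65/365 = $462.4795
The Parish of Elkford, September 28 – December 31, 2007: 95 days → $98000 × 4.65% × 95/365 = $1186.0685
Total = $2088.8767

$2088.88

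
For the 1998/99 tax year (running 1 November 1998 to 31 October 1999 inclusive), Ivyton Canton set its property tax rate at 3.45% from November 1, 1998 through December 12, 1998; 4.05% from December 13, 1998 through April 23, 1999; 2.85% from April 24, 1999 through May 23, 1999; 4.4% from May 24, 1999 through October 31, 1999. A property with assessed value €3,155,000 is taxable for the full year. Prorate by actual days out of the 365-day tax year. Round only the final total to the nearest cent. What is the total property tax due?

€127,358.27

November 1 – December 12, 1998: 42 days at 3.45% → €3,155,000 × 3.45% × 42/365 = €12,524.9178
December 13, 1998 – April 23, 1999: 132 days at 4.05% → €3,155,000 × 4.05% × 132/365 = €46,209.9452
April 24 – May 23, 1999: 30 days at 2.85% → €3,155,000 × 2.85% × 30/365 = €7,390.4795
May 24 – October 31, 1999: 161 days at 4.4% → €3,155,000 × 4.4% × 161/365 = €61,232.9315
Total = €127,358.2740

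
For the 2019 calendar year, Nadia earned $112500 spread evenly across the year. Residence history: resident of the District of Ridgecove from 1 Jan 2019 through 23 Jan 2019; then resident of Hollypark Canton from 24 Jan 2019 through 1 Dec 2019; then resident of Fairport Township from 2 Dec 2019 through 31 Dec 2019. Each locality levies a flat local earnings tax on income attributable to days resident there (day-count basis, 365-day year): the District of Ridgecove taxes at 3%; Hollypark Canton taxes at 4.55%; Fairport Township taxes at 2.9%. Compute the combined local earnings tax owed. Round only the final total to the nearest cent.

$4856.30

The District of Ridgecove, 1 Jan – 23 Jan 2019: 23 days → $112500 × 3% × 23/365 = $212.6712
Hollypark Canton, 24 Jan – 1 Dec 2019: 312 days → $112500 × 4.55% × 312/365 = $4375.4795
Fairport Township, 2 Dec – 31 Dec 2019: 30 days → $112500 × 2.9% × 30/365 = $268.1507
Total = $4856.3014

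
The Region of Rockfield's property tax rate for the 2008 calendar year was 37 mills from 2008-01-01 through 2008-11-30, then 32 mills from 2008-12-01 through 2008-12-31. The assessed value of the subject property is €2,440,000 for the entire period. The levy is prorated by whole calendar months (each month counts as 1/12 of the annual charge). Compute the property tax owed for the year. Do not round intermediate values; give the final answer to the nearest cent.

€89,263.33

2008-01-01 to 2008-11-30: 11 months at 37 mills → €2,440,000 × 3.7% × 11/12 = €82,756.6667
2008-12-01 to 2008-12-31: 1 month at 32 mills → €2,440,000 × 3.2% × 1/12 = €6,506.6667
Total = €89,263.3333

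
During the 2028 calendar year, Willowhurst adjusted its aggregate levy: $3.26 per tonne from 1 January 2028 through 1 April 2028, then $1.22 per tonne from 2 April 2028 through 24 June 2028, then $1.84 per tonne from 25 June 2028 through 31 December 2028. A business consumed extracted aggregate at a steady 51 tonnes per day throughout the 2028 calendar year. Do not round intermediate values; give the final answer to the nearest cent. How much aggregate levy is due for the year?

$38,352.00

1 January – 1 April 2028: 92 days × 51 tonnes/day = 4,692 tonnes at $3.26/tonne → $15,295.92
2 April – 24 June 2028: 84 days × 51 tonnes/day = 4,284 tonnes at $1.22/tonne → $5,226.48
25 June – 31 December 2028: 190 days × 51 tonnes/day = 9,690 tonnes at $1.84/tonne → $17,829.60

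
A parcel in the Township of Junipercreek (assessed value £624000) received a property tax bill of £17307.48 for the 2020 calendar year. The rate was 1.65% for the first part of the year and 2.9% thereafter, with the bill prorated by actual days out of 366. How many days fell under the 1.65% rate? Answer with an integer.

Let d = days at the first rate; then 366 − d days at the second rate.
£624000 × [1.65%·d + 2.9%·(366−d)] / 366 = £17307.48
Solving gives d = 37, so the new rate took effect on 7 February 2020.

37 days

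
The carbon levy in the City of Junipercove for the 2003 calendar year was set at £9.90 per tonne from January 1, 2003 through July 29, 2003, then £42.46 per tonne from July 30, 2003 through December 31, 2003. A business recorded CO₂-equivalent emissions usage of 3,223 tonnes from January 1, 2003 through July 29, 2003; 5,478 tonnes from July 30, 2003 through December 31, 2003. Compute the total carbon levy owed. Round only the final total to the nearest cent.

January 1 – July 29, 2003: 3,223 tonnes at £9.90/tonne → £31,907.70
July 30 – December 31, 2003: 5,478 tonnes at £42.46/tonne → £232,595.88

£264,503.58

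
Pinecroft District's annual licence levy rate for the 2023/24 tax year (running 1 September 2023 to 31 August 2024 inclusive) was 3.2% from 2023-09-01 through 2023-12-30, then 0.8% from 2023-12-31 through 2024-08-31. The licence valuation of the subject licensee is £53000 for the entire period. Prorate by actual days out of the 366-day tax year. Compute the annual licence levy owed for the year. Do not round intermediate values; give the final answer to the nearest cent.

2023-09-01 to 2023-12-30: 121 days at 3.2% → £53000 × 3.2% × 121/366 = £560.6995
2023-12-31 to 2024-08-31: 245 days at 0.8% → £53000 × 0.8% × 245/366 = £283.8251
Total = £844.5246

£844.52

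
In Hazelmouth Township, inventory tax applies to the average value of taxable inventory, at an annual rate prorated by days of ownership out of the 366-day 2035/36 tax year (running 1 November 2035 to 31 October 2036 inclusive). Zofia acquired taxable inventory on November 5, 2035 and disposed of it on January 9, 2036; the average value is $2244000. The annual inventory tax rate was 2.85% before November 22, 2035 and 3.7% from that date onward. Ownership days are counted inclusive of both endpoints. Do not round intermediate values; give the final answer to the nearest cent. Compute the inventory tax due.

$14086.31

November 5 – November 21, 2035: 17 days at 2.85% → $2244000 × 2.85% × 17/366 = $2970.5410
November 22, 2035 – January 9, 2036: 49 days at 3.7% → $2244000 × 3.7% × 49/366 = $11115.7705
Total = $14086.3115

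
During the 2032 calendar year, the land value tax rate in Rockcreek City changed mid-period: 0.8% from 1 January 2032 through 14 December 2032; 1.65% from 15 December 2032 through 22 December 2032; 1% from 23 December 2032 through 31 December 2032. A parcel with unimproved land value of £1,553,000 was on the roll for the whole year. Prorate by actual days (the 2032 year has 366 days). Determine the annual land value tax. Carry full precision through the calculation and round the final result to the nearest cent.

£12,788.91

1 January – 14 December 2032: 349 days at 0.8% → £1,553,000 × 0.8% × 349/366 = £11,846.9290
15 December – 22 December 2032: 8 days at 1.65% → £1,553,000 × 1.65% × 8/366 = £560.0984
23 December – 31 December 2032: 9 days at 1% → £1,553,000 × 1% × 9/366 = £381.8852
Total = £12,788.9126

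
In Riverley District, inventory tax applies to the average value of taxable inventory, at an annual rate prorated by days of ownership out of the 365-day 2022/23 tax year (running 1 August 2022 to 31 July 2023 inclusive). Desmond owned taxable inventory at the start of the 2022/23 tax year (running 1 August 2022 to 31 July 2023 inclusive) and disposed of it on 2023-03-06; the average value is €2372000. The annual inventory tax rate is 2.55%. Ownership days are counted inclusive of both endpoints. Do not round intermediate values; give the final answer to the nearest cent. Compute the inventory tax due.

€36125.88

Days held (2022-08-01 to 2023-03-06): 218 out of 365
Tax = €2372000 × 2.55% × 218/365 = €36125.8849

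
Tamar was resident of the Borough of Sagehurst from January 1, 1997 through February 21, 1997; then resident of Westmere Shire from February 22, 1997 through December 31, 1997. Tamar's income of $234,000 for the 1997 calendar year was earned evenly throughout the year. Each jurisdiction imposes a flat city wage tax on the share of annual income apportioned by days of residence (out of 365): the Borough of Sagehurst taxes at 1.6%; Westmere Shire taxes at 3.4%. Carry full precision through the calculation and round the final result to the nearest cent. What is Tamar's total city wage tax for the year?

The Borough of Sagehurst, January 1 – February 21, 1997: 52 days → $234,000 × 1.6% × 52/365 = $533.3918
Westmere Shire, February 22 – December 31, 1997: 313 days → $234,000 × 3.4% × 313/365 = $6,822.5425
Total = $7,355.9342

$7,355.93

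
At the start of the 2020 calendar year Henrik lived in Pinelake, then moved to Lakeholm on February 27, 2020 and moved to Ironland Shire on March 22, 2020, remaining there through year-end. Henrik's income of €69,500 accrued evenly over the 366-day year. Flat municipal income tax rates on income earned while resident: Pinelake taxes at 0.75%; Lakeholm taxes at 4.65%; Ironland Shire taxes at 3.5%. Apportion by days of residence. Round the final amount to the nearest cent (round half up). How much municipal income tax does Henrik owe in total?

€2,187.26

Pinelake, January 1 – February 26, 2020: 57 days → €69,500 × 0.75% × 57/366 = €81.1783
Lakeholm, February 27 – March 21, 2020: 24 days → €69,500 × 4.65% × 24/366 = €211.9180
Ironland Shire, March 22 – December 31, 2020: 285 days → €69,500 × 3.5% × 285/366 = €1,894.1598
Total = €2,187.2561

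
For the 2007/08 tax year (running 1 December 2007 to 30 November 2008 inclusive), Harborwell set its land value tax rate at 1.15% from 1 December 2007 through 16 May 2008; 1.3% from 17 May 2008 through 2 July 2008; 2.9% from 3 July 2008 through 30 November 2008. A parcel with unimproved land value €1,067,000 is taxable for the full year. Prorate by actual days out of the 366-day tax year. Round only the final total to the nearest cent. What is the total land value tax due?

1 December 2007 – 16 May 2008: 168 days at 1.15% → €1,067,000 × 1.15% × 168/366 = €5,632.3607
17 May – 2 July 2008: 47 days at 1.3% → €1,067,000 × 1.3% × 47/366 = €1,781.2486
3 July – 30 November 2008: 151 days at 2.9% → €1,067,000 × 2.9% × 151/366 = €12,766.1011
Total = €20,179.7104

€20,179.71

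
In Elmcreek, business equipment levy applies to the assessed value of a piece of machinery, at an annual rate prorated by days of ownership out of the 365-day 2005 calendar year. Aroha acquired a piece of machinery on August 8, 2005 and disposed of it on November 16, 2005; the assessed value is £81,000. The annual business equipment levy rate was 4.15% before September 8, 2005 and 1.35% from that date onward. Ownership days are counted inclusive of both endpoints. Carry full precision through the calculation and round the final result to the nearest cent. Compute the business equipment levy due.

£495.21

August 8 – September 7, 2005: 31 days at 4.15% → £81,000 × 4.15% × 31/365 = £285.4973
September 8 – November 16, 2005: 70 days at 1.35% → £81,000 × 1.35% × 70/365 = £209.7123
Total = £495.2096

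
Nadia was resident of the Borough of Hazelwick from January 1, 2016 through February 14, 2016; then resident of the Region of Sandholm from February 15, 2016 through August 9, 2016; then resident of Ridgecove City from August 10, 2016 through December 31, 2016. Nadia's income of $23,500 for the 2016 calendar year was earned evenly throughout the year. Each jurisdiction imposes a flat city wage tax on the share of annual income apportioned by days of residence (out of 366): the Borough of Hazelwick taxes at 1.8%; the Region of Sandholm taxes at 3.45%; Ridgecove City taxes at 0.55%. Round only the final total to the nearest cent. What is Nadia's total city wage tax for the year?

$494.94

The Borough of Hazelwick, January 1 – February 14, 2016: 45 days → $23,500 × 1.8% × 45/366 = $52.0082
The Region of Sandholm, February 15 – August 9, 2016: 177 days → $23,500 × 3.45% × 177/366 = $392.0840
Ridgecove City, August 10 – December 31, 2016: 144 days → $23,500 × 0.55% × 144/366 = $50.8525
Total = $494.9447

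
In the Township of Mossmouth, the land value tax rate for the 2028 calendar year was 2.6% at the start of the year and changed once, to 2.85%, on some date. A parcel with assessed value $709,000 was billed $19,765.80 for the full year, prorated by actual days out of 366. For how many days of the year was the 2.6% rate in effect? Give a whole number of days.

Let d = days at the first rate; then 366 − d days at the second rate.
$709,000 × [2.6%·d + 2.85%·(366−d)] / 366 = $19,765.80
Solving gives d = 91, so the new rate took effect on 1 April 2028.

91 days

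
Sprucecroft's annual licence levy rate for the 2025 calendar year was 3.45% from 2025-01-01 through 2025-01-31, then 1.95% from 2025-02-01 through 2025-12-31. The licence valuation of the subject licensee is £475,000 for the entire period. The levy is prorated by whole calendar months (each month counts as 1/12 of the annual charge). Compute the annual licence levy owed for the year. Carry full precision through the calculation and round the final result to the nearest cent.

£9,856.25

2025-01-01 to 2025-01-31: 1 month at 3.45% → £475,000 × 3.45% × 1/12 = £1,365.6250
2025-02-01 to 2025-12-31: 11 months at 1.95% → £475,000 × 1.95% × 11/12 = £8,490.6250
Total = £9,856.2500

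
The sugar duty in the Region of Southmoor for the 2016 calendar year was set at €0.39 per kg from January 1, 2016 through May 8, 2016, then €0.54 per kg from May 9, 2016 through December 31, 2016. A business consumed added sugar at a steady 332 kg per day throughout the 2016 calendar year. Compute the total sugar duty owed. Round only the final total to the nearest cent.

January 1 – May 8, 2016: 129 days × 332 kg/day = 42,828 kg at €0.39/kg → €16,702.92
May 9 – December 31, 2016: 237 days × 332 kg/day = 78,684 kg at €0.54/kg → €42,489.36

€59,192.28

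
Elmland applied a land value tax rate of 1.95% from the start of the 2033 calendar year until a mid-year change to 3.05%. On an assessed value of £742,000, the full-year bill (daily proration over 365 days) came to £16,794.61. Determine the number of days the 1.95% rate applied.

Let d = days at the first rate; then 365 − d days at the second rate.
£742,000 × [1.95%·d + 3.05%·(365−d)] / 365 = £16,794.61
Solving gives d = 261, so the new rate took effect on 19 September 2033.

261 days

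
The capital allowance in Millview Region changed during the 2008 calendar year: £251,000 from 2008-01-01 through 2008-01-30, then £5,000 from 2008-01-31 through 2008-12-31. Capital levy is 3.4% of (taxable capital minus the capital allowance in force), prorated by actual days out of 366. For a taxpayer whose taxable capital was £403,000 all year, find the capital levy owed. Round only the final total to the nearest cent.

2008-01-01 to 2008-01-30: 30 days, exemption £251,000 → (£403,000 − £251,000) × 3.4% × 30/366 = £423.6066
2008-01-31 to 2008-12-31: 336 days, exemption £5,000 → (£403,000 − £5,000) × 3.4% × 336/366 = £12,422.8197
Total = £12,846.4262

£12,846.43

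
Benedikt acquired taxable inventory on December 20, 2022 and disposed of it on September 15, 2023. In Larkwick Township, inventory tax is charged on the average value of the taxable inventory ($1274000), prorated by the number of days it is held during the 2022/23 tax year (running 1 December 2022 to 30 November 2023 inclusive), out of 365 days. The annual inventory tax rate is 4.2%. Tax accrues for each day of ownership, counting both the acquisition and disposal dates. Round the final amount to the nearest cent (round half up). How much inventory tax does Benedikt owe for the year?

$39581.26

Days held (December 20, 2022 – September 15, 2023): 270 out of 365
Tax = $1274000 × 4.2% × 270/365 = $39581.2603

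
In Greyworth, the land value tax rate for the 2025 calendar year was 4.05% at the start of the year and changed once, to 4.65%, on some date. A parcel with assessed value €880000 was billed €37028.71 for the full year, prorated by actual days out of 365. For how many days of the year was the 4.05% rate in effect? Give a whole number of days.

Let d = days at the first rate; then 365 − d days at the second rate.
€880000 × [4.05%·d + 4.65%·(365−d)] / 365 = €37028.71
Solving gives d = 269, so the new rate took effect on 27 Sep 2025.

269 days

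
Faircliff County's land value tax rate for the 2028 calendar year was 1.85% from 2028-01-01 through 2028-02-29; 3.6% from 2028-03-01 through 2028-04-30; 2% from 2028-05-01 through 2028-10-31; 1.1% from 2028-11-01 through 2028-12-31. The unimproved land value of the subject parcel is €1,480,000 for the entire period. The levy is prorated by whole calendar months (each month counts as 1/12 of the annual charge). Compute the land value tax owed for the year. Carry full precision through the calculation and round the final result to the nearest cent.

2028-01-01 to 2028-02-29: 2 months at 1.85% → €1,480,000 × 1.85% × 2/12 = €4,563.3333
2028-03-01 to 2028-04-30: 2 months at 3.6% → €1,480,000 × 3.6% × 2/12 = €8,880.0000
2028-05-01 to 2028-10-31: 6 months at 2% → €1,480,000 × 2% × 6/12 = €14,800.0000
2028-11-01 to 2028-12-31: 2 months at 1.1% → €1,480,000 × 1.1% × 2/12 = €2,713.3333
Total = €30,956.6667

€30,956.67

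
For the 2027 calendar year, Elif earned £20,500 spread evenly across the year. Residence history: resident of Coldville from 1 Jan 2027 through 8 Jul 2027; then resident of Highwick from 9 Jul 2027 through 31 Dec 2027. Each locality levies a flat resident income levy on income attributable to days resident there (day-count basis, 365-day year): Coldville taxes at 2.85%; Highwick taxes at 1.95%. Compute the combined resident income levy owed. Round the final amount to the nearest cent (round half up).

Coldville, 1 Jan – 8 Jul 2027: 189 days → £20,500 × 2.85% × 189/365 = £302.5295
Highwick, 9 Jul – 31 Dec 2027: 176 days → £20,500 × 1.95% × 176/365 = £192.7562
Total = £495.2856

£495.29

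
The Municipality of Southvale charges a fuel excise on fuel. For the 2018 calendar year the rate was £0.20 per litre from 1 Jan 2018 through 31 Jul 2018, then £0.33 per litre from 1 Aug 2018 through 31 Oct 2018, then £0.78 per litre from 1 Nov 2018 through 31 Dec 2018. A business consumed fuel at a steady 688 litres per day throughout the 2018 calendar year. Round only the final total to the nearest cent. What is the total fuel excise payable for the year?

£82,793.92

1 Jan – 31 Jul 2018: 212 days × 688 litres/day = 145,856 litres at £0.20/litre → £29,171.20
1 Aug – 31 Oct 2018: 92 days × 688 litres/day = 63,296 litres at £0.33/litre → £20,887.68
1 Nov – 31 Dec 2018: 61 days × 688 litres/day = 41,968 litres at £0.78/litre → £32,735.04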